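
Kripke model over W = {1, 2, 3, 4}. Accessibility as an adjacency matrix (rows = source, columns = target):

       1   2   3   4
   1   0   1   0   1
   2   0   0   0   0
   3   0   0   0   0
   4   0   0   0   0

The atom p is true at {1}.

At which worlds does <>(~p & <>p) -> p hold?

{1, 2, 3, 4}

1: <>(~p & <>p) is F, p is T. ✓
2: <>(~p & <>p) is F, p is F. ✓
3: <>(~p & <>p) is F, p is F. ✓
4: <>(~p & <>p) is F, p is F. ✓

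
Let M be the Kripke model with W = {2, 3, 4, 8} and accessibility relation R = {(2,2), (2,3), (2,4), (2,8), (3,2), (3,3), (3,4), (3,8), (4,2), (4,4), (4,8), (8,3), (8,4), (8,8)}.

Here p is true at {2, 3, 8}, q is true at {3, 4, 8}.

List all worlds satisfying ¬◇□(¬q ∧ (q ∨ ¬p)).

{2, 3, 4, 8}

2: ◇□(¬q ∧ (q ∨ ¬p)) is F. ✓
3: ◇□(¬q ∧ (q ∨ ¬p)) is F. ✓
4: ◇□(¬q ∧ (q ∨ ¬p)) is F. ✓
8: ◇□(¬q ∧ (q ∨ ¬p)) is F. ✓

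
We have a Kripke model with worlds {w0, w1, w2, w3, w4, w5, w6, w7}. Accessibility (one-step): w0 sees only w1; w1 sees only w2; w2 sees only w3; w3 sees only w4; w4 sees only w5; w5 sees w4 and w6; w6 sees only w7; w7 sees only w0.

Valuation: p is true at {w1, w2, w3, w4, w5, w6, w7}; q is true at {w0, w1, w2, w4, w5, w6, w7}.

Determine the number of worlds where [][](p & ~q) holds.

w0: successors {w1}; [](p & ~q) there: w1:F. ✗
w1: successors {w2}; [](p & ~q) there: w2:T. ✓
w2: successors {w3}; [](p & ~q) there: w3:F. ✗
w3: successors {w4}; [](p & ~q) there: w4:F. ✗
w4: successors {w5}; [](p & ~q) there: w5:F. ✗
w5: successors {w4, w6}; [](p & ~q) there: w4:F, w6:F. ✗
w6: successors {w7}; [](p & ~q) there: w7:F. ✗
w7: successors {w0}; [](p & ~q) there: w0:F. ✗
Satisfying worlds: {w1}.

1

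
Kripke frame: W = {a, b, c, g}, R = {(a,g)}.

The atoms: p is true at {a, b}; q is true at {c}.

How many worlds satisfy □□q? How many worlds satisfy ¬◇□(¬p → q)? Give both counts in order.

4 and 3

For □□q:
a: successors {g}; □q there: g:T. ✓
b: no successors, so □□q holds vacuously. ✓
c: no successors, so □□q holds vacuously. ✓
g: no successors, so □□q holds vacuously. ✓
— 4 worlds.
For ¬◇□(¬p → q):
a: ◇□(¬p → q) is T. ✗
b: ◇□(¬p → q) is F. ✓
c: ◇□(¬p → q) is F. ✓
g: ◇□(¬p → q) is F. ✓
— 3 worlds.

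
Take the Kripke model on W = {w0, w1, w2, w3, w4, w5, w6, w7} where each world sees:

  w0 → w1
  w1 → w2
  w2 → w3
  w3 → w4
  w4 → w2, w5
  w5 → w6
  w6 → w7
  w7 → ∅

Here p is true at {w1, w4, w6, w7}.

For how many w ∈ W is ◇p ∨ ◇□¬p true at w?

6

w0: ◇p is T, ◇□¬p is T. ✓
w1: ◇p is F, ◇□¬p is T. ✓
w2: ◇p is F, ◇□¬p is F. ✗
w3: ◇p is T, ◇□¬p is T. ✓
w4: ◇p is F, ◇□¬p is T. ✓
w5: ◇p is T, ◇□¬p is F. ✓
w6: ◇p is T, ◇□¬p is T. ✓
w7: ◇p is F, ◇□¬p is F. ✗
Satisfying worlds: {w0, w1, w3, w4, w5, w6}.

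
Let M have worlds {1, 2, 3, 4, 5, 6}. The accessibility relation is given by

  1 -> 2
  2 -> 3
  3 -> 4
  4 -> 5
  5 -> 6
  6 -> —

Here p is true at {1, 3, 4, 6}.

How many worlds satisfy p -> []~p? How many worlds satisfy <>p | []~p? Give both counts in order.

For p -> []~p:
1: p is T, []~p is T. ✓
2: p is F, []~p is F. ✓
3: p is T, []~p is F. ✗
4: p is T, []~p is T. ✓
5: p is F, []~p is F. ✓
6: p is T, []~p is T. ✓
— 5 worlds.
For <>p | []~p:
1: <>p is F, []~p is T. ✓
2: <>p is T, []~p is F. ✓
3: <>p is T, []~p is F. ✓
4: <>p is F, []~p is T. ✓
5: <>p is T, []~p is F. ✓
6: <>p is F, []~p is T. ✓
— 6 worlds.

5 and 6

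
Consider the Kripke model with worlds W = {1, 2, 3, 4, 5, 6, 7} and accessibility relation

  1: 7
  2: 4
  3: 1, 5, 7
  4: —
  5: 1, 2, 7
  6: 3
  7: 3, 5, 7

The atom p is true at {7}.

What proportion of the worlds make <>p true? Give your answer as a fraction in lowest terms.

1: successors {7}; p there: 7:T. ✓
2: successors {4}; p there: 4:F. ✗
3: successors {1, 5, 7}; p there: 1:F, 5:F, 7:T. ✓
4: no successors, so <>p fails. ✗
5: successors {1, 2, 7}; p there: 1:F, 2:F, 7:T. ✓
6: successors {3}; p there: 3:F. ✗
7: successors {3, 5, 7}; p there: 3:F, 5:F, 7:T. ✓
That's 4 of 7 worlds, so 4/7.

4/7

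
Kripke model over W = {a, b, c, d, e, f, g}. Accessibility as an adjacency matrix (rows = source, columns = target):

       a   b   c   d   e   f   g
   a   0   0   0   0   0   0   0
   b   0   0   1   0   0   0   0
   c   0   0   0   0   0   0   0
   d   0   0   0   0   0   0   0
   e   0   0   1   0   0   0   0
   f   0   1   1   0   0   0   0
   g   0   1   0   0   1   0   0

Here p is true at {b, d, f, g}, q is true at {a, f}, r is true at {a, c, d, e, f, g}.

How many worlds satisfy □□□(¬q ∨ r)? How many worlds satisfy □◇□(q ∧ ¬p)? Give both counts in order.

For □□□(¬q ∨ r):
a: no successors, so □□□(¬q ∨ r) holds vacuously. ✓
b: successors {c}; □□(¬q ∨ r) there: c:T. ✓
c: no successors, so □□□(¬q ∨ r) holds vacuously. ✓
d: no successors, so □□□(¬q ∨ r) holds vacuously. ✓
e: successors {c}; □□(¬q ∨ r) there: c:T. ✓
f: successors {b, c}; □□(¬q ∨ r) there: b:T, c:T. ✓
g: successors {b, e}; □□(¬q ∨ r) there: b:T, e:T. ✓
— 7 worlds.
For □◇□(q ∧ ¬p):
a: no successors, so □◇□(q ∧ ¬p) holds vacuously. ✓
b: successors {c}; ◇□(q ∧ ¬p) there: c:F. ✗
c: no successors, so □◇□(q ∧ ¬p) holds vacuously. ✓
d: no successors, so □◇□(q ∧ ¬p) holds vacuously. ✓
e: successors {c}; ◇□(q ∧ ¬p) there: c:F. ✗
f: successors {b, c}; ◇□(q ∧ ¬p) there: b:T, c:F. ✗
g: successors {b, e}; ◇□(q ∧ ¬p) there: b:T, e:T. ✓
— 4 worlds.

7 and 4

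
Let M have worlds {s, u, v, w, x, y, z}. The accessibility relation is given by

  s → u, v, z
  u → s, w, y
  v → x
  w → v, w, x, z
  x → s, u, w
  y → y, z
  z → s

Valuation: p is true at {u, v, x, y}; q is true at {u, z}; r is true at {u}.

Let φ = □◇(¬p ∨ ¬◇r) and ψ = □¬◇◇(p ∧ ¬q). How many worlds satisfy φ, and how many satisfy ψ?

For □◇(¬p ∨ ¬◇r):
s: successors {u, v, z}; ◇(¬p ∨ ¬◇r) there: u:T, v:F, z:T. ✗
u: successors {s, w, y}; ◇(¬p ∨ ¬◇r) there: s:T, w:T, y:T. ✓
v: successors {x}; ◇(¬p ∨ ¬◇r) there: x:T. ✓
w: successors {v, w, x, z}; ◇(¬p ∨ ¬◇r) there: v:F, w:T, x:T, z:T. ✗
x: successors {s, u, w}; ◇(¬p ∨ ¬◇r) there: s:T, u:T, w:T. ✓
y: successors {y, z}; ◇(¬p ∨ ¬◇r) there: y:T, z:T. ✓
z: successors {s}; ◇(¬p ∨ ¬◇r) there: s:T. ✓
— 5 worlds.
For □¬◇◇(p ∧ ¬q):
s: successors {u, v, z}; ¬◇◇(p ∧ ¬q) there: u:F, v:T, z:F. ✗
u: successors {s, w, y}; ¬◇◇(p ∧ ¬q) there: s:F, w:F, y:F. ✗
v: successors {x}; ¬◇◇(p ∧ ¬q) there: x:F. ✗
w: successors {v, w, x, z}; ¬◇◇(p ∧ ¬q) there: v:T, w:F, x:F, z:F. ✗
x: successors {s, u, w}; ¬◇◇(p ∧ ¬q) there: s:F, u:F, w:F. ✗
y: successors {y, z}; ¬◇◇(p ∧ ¬q) there: y:F, z:F. ✗
z: successors {s}; ¬◇◇(p ∧ ¬q) there: s:F. ✗
— 0 worlds.

5 and 0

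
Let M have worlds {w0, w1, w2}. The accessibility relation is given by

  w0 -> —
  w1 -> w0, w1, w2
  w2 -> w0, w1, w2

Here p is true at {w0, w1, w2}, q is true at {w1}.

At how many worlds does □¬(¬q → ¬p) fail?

2

w0: no successors, so □¬(¬q → ¬p) holds vacuously. ✓
w1: successors {w0, w1, w2}; ¬(¬q → ¬p) there: w0:T, w1:F, w2:T. ✗
w2: successors {w0, w1, w2}; ¬(¬q → ¬p) there: w0:T, w1:F, w2:T. ✗
Satisfying worlds: {w0}.
So □¬(¬q → ¬p) fails at the other 2 worlds.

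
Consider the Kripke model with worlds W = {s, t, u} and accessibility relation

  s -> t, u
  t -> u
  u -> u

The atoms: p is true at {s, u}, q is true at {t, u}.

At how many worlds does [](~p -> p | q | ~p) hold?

s: successors {t, u}; ~p -> p | q | ~p there: t:T, u:T. ✓
t: successors {u}; ~p -> p | q | ~p there: u:T. ✓
u: successors {u}; ~p -> p | q | ~p there: u:T. ✓
Satisfying worlds: {s, t, u}.

3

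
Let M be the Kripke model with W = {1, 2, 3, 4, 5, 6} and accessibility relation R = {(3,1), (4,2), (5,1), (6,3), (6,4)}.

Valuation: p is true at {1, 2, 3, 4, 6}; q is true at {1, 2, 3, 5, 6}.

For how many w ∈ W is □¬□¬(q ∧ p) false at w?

3

1: no successors, so □¬□¬(q ∧ p) holds vacuously. ✓
2: no successors, so □¬□¬(q ∧ p) holds vacuously. ✓
3: successors {1}; ¬□¬(q ∧ p) there: 1:F. ✗
4: successors {2}; ¬□¬(q ∧ p) there: 2:F. ✗
5: successors {1}; ¬□¬(q ∧ p) there: 1:F. ✗
6: successors {3, 4}; ¬□¬(q ∧ p) there: 3:T, 4:T. ✓
Satisfying worlds: {1, 2, 6}.
So □¬□¬(q ∧ p) fails at the other 3 worlds.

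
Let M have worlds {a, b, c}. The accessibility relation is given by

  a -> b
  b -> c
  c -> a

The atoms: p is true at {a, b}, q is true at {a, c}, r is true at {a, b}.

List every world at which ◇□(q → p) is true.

{b, c}

a: successors {b}; □(q → p) there: b:F. ✗
b: successors {c}; □(q → p) there: c:T. ✓
c: successors {a}; □(q → p) there: a:T. ✓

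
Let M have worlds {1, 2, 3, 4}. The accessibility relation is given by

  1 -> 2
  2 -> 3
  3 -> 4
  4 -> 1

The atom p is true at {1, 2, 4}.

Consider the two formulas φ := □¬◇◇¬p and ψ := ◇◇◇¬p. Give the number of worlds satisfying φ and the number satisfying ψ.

For □¬◇◇¬p:
1: successors {2}; ¬◇◇¬p there: 2:T. ✓
2: successors {3}; ¬◇◇¬p there: 3:T. ✓
3: successors {4}; ¬◇◇¬p there: 4:T. ✓
4: successors {1}; ¬◇◇¬p there: 1:F. ✗
— 3 worlds.
For ◇◇◇¬p:
1: successors {2}; ◇◇¬p there: 2:F. ✗
2: successors {3}; ◇◇¬p there: 3:F. ✗
3: successors {4}; ◇◇¬p there: 4:F. ✗
4: successors {1}; ◇◇¬p there: 1:T. ✓
— 1 world.

3 and 1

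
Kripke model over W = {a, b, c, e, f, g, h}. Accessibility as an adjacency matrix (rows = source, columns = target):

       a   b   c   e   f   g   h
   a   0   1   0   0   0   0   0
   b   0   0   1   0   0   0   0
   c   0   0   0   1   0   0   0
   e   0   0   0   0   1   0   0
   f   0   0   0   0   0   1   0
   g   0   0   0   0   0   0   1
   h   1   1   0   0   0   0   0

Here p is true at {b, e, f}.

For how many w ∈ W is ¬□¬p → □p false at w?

a: ¬□¬p is T, □p is T. ✓
b: ¬□¬p is F, □p is F. ✓
c: ¬□¬p is T, □p is T. ✓
e: ¬□¬p is T, □p is T. ✓
f: ¬□¬p is F, □p is F. ✓
g: ¬□¬p is F, □p is F. ✓
h: ¬□¬p is T, □p is F. ✗
Satisfying worlds: {a, b, c, e, f, g}.
So ¬□¬p → □p fails at the other 1 world.

1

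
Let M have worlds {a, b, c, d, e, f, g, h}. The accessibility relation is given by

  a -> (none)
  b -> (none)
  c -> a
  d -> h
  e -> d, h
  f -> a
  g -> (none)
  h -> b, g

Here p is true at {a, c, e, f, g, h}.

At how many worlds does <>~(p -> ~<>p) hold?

2

a: no successors, so <>~(p -> ~<>p) fails. ✗
b: no successors, so <>~(p -> ~<>p) fails. ✗
c: successors {a}; ~(p -> ~<>p) there: a:F. ✗
d: successors {h}; ~(p -> ~<>p) there: h:T. ✓
e: successors {d, h}; ~(p -> ~<>p) there: d:F, h:T. ✓
f: successors {a}; ~(p -> ~<>p) there: a:F. ✗
g: no successors, so <>~(p -> ~<>p) fails. ✗
h: successors {b, g}; ~(p -> ~<>p) there: b:F, g:F. ✗
Satisfying worlds: {d, e}.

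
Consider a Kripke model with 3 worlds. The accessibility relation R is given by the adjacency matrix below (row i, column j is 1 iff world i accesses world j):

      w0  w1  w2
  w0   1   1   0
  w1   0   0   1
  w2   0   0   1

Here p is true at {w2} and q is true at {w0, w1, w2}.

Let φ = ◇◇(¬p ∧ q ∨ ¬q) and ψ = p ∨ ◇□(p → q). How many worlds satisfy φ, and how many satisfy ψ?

For ◇◇(¬p ∧ q ∨ ¬q):
w0: successors {w0, w1}; ◇(¬p ∧ q ∨ ¬q) there: w0:T, w1:F. ✓
w1: successors {w2}; ◇(¬p ∧ q ∨ ¬q) there: w2:F. ✗
w2: successors {w2}; ◇(¬p ∧ q ∨ ¬q) there: w2:F. ✗
— 1 world.
For p ∨ ◇□(p → q):
w0: p is F, ◇□(p → q) is T. ✓
w1: p is F, ◇□(p → q) is T. ✓
w2: p is T, ◇□(p → q) is T. ✓
— 3 worlds.

1 and 3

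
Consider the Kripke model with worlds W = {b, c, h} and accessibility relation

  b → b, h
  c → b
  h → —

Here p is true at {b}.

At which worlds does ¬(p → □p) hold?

b: p → □p is F. ✓
c: p → □p is T. ✗
h: p → □p is T. ✗

{b}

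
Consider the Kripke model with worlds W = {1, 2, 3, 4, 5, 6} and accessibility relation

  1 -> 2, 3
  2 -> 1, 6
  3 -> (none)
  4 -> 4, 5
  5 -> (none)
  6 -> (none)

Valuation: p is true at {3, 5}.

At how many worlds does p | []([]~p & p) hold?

1: p is F, []([]~p & p) is F. ✗
2: p is F, []([]~p & p) is F. ✗
3: p is T, []([]~p & p) is T. ✓
4: p is F, []([]~p & p) is F. ✗
5: p is T, []([]~p & p) is T. ✓
6: p is F, []([]~p & p) is T. ✓
Satisfying worlds: {3, 5, 6}.

3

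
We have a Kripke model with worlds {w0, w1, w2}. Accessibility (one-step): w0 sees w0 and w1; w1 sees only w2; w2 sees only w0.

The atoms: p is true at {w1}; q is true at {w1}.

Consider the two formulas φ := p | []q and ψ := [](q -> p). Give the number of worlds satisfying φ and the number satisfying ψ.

1 and 3

For p | []q:
w0: p is F, []q is F. ✗
w1: p is T, []q is F. ✓
w2: p is F, []q is F. ✗
— 1 world.
For [](q -> p):
w0: successors {w0, w1}; q -> p there: w0:T, w1:T. ✓
w1: successors {w2}; q -> p there: w2:T. ✓
w2: successors {w0}; q -> p there: w0:T. ✓
— 3 worlds.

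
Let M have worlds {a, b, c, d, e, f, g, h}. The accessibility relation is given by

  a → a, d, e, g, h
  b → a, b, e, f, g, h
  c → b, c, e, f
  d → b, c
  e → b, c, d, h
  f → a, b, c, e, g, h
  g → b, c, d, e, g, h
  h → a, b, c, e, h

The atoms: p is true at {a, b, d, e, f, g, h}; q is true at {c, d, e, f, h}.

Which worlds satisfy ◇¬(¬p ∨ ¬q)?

{a, b, c, e, f, g, h}

a: successors {a, d, e, g, h}; ¬(¬p ∨ ¬q) there: a:F, d:T, e:T, g:F, h:T. ✓
b: successors {a, b, e, f, g, h}; ¬(¬p ∨ ¬q) there: a:F, b:F, e:T, f:T, g:F, h:T. ✓
c: successors {b, c, e, f}; ¬(¬p ∨ ¬q) there: b:F, c:F, e:T, f:T. ✓
d: successors {b, c}; ¬(¬p ∨ ¬q) there: b:F, c:F. ✗
e: successors {b, c, d, h}; ¬(¬p ∨ ¬q) there: b:F, c:F, d:T, h:T. ✓
f: successors {a, b, c, e, g, h}; ¬(¬p ∨ ¬q) there: a:F, b:F, c:F, e:T, g:F, h:T. ✓
g: successors {b, c, d, e, g, h}; ¬(¬p ∨ ¬q) there: b:F, c:F, d:T, e:T, g:F, h:T. ✓
h: successors {a, b, c, e, h}; ¬(¬p ∨ ¬q) there: a:F, b:F, c:F, e:T, h:T. ✓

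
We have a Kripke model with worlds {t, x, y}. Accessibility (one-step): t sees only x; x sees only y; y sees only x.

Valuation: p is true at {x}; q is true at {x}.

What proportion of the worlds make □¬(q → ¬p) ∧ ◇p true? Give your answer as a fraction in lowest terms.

t: □¬(q → ¬p) is T, ◇p is T. ✓
x: □¬(q → ¬p) is F, ◇p is F. ✗
y: □¬(q → ¬p) is T, ◇p is T. ✓
That's 2 of 3 worlds, so 2/3.

2/3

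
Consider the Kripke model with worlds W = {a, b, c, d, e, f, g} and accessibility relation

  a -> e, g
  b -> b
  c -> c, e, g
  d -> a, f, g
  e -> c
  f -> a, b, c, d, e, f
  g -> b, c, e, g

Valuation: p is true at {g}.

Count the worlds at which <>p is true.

a: successors {e, g}; p there: e:F, g:T. ✓
b: successors {b}; p there: b:F. ✗
c: successors {c, e, g}; p there: c:F, e:F, g:T. ✓
d: successors {a, f, g}; p there: a:F, f:F, g:T. ✓
e: successors {c}; p there: c:F. ✗
f: successors {a, b, c, d, e, f}; p there: a:F, b:F, c:F, d:F, e:F, f:F. ✗
g: successors {b, c, e, g}; p there: b:F, c:F, e:F, g:T. ✓
Satisfying worlds: {a, c, d, g}.

4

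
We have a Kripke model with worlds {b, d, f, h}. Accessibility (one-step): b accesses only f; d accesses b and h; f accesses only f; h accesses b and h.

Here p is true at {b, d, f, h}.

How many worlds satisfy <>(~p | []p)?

4

b: successors {f}; ~p | []p there: f:T. ✓
d: successors {b, h}; ~p | []p there: b:T, h:T. ✓
f: successors {f}; ~p | []p there: f:T. ✓
h: successors {b, h}; ~p | []p there: b:T, h:T. ✓
Satisfying worlds: {b, d, f, h}.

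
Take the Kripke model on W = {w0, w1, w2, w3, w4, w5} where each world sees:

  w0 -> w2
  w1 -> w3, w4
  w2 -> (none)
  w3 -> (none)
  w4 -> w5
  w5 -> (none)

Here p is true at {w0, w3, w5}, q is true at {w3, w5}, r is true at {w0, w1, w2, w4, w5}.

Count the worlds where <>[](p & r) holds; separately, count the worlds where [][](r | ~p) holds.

For <>[](p & r):
w0: successors {w2}; [](p & r) there: w2:T. ✓
w1: successors {w3, w4}; [](p & r) there: w3:T, w4:T. ✓
w2: no successors, so <>[](p & r) fails. ✗
w3: no successors, so <>[](p & r) fails. ✗
w4: successors {w5}; [](p & r) there: w5:T. ✓
w5: no successors, so <>[](p & r) fails. ✗
— 3 worlds.
For [][](r | ~p):
w0: successors {w2}; [](r | ~p) there: w2:T. ✓
w1: successors {w3, w4}; [](r | ~p) there: w3:T, w4:T. ✓
w2: no successors, so [][](r | ~p) holds vacuously. ✓
w3: no successors, so [][](r | ~p) holds vacuously. ✓
w4: successors {w5}; [](r | ~p) there: w5:T. ✓
w5: no successors, so [][](r | ~p) holds vacuously. ✓
— 6 worlds.

3 and 6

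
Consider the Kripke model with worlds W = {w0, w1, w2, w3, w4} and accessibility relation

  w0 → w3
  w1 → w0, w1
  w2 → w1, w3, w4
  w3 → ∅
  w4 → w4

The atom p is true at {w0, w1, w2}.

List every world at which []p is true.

w0: successors {w3}; p there: w3:F. ✗
w1: successors {w0, w1}; p there: w0:T, w1:T. ✓
w2: successors {w1, w3, w4}; p there: w1:T, w3:F, w4:F. ✗
w3: no successors, so []p holds vacuously. ✓
w4: successors {w4}; p there: w4:F. ✗

{w1, w3}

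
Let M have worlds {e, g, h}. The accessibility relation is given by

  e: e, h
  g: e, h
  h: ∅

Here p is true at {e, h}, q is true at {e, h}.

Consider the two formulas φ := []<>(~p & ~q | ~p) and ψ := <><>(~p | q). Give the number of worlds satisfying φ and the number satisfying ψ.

1 and 2

For []<>(~p & ~q | ~p):
e: successors {e, h}; <>(~p & ~q | ~p) there: e:F, h:F. ✗
g: successors {e, h}; <>(~p & ~q | ~p) there: e:F, h:F. ✗
h: no successors, so []<>(~p & ~q | ~p) holds vacuously. ✓
— 1 world.
For <><>(~p | q):
e: successors {e, h}; <>(~p | q) there: e:T, h:F. ✓
g: successors {e, h}; <>(~p | q) there: e:T, h:F. ✓
h: no successors, so <><>(~p | q) fails. ✗
— 2 worlds.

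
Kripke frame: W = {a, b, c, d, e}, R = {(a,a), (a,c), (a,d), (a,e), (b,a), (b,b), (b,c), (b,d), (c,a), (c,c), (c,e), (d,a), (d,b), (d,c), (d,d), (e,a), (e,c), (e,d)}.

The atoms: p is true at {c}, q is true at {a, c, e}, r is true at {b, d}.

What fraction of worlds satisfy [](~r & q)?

a: successors {a, c, d, e}; ~r & q there: a:T, c:T, d:F, e:T. ✗
b: successors {a, b, c, d}; ~r & q there: a:T, b:F, c:T, d:F. ✗
c: successors {a, c, e}; ~r & q there: a:T, c:T, e:T. ✓
d: successors {a, b, c, d}; ~r & q there: a:T, b:F, c:T, d:F. ✗
e: successors {a, c, d}; ~r & q there: a:T, c:T, d:F. ✗
That's 1 of 5 worlds, so 1/5.

1/5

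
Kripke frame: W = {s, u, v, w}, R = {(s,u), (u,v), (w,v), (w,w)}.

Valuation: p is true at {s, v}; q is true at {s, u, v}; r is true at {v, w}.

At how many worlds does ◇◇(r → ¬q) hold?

1

s: successors {u}; ◇(r → ¬q) there: u:F. ✗
u: successors {v}; ◇(r → ¬q) there: v:F. ✗
v: no successors, so ◇◇(r → ¬q) fails. ✗
w: successors {v, w}; ◇(r → ¬q) there: v:F, w:T. ✓
Satisfying worlds: {w}.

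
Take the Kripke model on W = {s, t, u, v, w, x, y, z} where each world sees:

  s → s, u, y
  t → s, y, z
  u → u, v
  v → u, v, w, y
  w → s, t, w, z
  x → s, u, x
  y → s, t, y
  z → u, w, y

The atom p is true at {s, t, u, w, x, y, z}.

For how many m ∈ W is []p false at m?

2

s: successors {s, u, y}; p there: s:T, u:T, y:T. ✓
t: successors {s, y, z}; p there: s:T, y:T, z:T. ✓
u: successors {u, v}; p there: u:T, v:F. ✗
v: successors {u, v, w, y}; p there: u:T, v:F, w:T, y:T. ✗
w: successors {s, t, w, z}; p there: s:T, t:T, w:T, z:T. ✓
x: successors {s, u, x}; p there: s:T, u:T, x:T. ✓
y: successors {s, t, y}; p there: s:T, t:T, y:T. ✓
z: successors {u, w, y}; p there: u:T, w:T, y:T. ✓
Satisfying worlds: {s, t, w, x, y, z}.
So []p fails at the other 2 worlds.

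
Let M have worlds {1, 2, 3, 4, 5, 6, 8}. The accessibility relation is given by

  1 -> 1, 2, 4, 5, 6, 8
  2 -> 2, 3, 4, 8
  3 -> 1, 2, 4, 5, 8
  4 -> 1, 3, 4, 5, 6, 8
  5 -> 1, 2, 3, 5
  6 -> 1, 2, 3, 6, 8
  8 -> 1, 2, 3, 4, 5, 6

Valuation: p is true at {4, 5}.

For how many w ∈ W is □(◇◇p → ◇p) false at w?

1: successors {1, 2, 4, 5, 6, 8}; ◇◇p → ◇p there: 1:T, 2:T, 4:T, 5:T, 6:F, 8:T. ✗
2: successors {2, 3, 4, 8}; ◇◇p → ◇p there: 2:T, 3:T, 4:T, 8:T. ✓
3: successors {1, 2, 4, 5, 8}; ◇◇p → ◇p there: 1:T, 2:T, 4:T, 5:T, 8:T. ✓
4: successors {1, 3, 4, 5, 6, 8}; ◇◇p → ◇p there: 1:T, 3:T, 4:T, 5:T, 6:F, 8:T. ✗
5: successors {1, 2, 3, 5}; ◇◇p → ◇p there: 1:T, 2:T, 3:T, 5:T. ✓
6: successors {1, 2, 3, 6, 8}; ◇◇p → ◇p there: 1:T, 2:T, 3:T, 6:F, 8:T. ✗
8: successors {1, 2, 3, 4, 5, 6}; ◇◇p → ◇p there: 1:T, 2:T, 3:T, 4:T, 5:T, 6:F. ✗
Satisfying worlds: {2, 3, 5}.
So □(◇◇p → ◇p) fails at the other 4 worlds.

4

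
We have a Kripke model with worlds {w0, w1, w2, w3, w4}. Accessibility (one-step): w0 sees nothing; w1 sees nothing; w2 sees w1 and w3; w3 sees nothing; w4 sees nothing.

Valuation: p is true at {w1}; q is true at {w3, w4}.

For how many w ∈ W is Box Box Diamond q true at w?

5

w0: no successors, so Box Box Diamond q holds vacuously. ✓
w1: no successors, so Box Box Diamond q holds vacuously. ✓
w2: successors {w1, w3}; Box Diamond q there: w1:T, w3:T. ✓
w3: no successors, so Box Box Diamond q holds vacuously. ✓
w4: no successors, so Box Box Diamond q holds vacuously. ✓
Satisfying worlds: {w0, w1, w2, w3, w4}.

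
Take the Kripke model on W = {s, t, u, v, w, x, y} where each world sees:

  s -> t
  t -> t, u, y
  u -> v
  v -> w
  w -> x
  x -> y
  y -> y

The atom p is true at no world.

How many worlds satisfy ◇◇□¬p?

s: successors {t}; ◇□¬p there: t:T. ✓
t: successors {t, u, y}; ◇□¬p there: t:T, u:T, y:T. ✓
u: successors {v}; ◇□¬p there: v:T. ✓
v: successors {w}; ◇□¬p there: w:T. ✓
w: successors {x}; ◇□¬p there: x:T. ✓
x: successors {y}; ◇□¬p there: y:T. ✓
y: successors {y}; ◇□¬p there: y:T. ✓
Satisfying worlds: {s, t, u, v, w, x, y}.

7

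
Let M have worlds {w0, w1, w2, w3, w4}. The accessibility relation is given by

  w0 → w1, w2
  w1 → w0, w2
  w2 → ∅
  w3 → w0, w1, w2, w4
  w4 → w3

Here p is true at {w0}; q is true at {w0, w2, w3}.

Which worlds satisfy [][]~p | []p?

w0: [][]~p is F, []p is F. ✗
w1: [][]~p is T, []p is F. ✓
w2: [][]~p is T, []p is T. ✓
w3: [][]~p is F, []p is F. ✗
w4: [][]~p is F, []p is F. ✗

{w1, w2}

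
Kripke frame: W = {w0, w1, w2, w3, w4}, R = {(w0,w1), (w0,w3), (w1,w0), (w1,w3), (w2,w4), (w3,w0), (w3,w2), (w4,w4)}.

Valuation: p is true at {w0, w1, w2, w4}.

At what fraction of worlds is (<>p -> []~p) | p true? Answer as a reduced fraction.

w0: <>p -> []~p is F, p is T. ✓
w1: <>p -> []~p is F, p is T. ✓
w2: <>p -> []~p is F, p is T. ✓
w3: <>p -> []~p is F, p is F. ✗
w4: <>p -> []~p is F, p is T. ✓
That's 4 of 5 worlds, so 4/5.

4/5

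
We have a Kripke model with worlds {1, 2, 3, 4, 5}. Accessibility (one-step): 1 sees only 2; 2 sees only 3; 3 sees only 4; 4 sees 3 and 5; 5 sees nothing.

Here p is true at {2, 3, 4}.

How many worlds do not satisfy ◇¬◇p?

1: successors {2}; ¬◇p there: 2:F. ✗
2: successors {3}; ¬◇p there: 3:F. ✗
3: successors {4}; ¬◇p there: 4:F. ✗
4: successors {3, 5}; ¬◇p there: 3:F, 5:T. ✓
5: no successors, so ◇¬◇p fails. ✗
Satisfying worlds: {4}.
So ◇¬◇p fails at the other 4 worlds.

4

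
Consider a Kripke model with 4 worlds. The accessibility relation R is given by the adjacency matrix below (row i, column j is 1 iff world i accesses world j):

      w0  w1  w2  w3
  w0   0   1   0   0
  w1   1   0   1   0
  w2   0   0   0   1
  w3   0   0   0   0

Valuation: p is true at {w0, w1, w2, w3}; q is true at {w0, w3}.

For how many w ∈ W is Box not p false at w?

3

w0: successors {w1}; not p there: w1:F. ✗
w1: successors {w0, w2}; not p there: w0:F, w2:F. ✗
w2: successors {w3}; not p there: w3:F. ✗
w3: no successors, so Box not p holds vacuously. ✓
Satisfying worlds: {w3}.
So Box not p fails at the other 3 worlds.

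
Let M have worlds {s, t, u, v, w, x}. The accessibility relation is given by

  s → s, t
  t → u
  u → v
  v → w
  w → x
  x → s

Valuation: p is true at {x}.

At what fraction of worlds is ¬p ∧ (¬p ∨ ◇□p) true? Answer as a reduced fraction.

s: ¬p is T, ¬p ∨ ◇□p is T. ✓
t: ¬p is T, ¬p ∨ ◇□p is T. ✓
u: ¬p is T, ¬p ∨ ◇□p is T. ✓
v: ¬p is T, ¬p ∨ ◇□p is T. ✓
w: ¬p is T, ¬p ∨ ◇□p is T. ✓
x: ¬p is F, ¬p ∨ ◇□p is F. ✗
That's 5 of 6 worlds, so 5/6.

5/6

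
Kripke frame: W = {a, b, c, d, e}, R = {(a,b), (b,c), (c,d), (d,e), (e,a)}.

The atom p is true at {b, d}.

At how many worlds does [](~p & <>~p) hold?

1

a: successors {b}; ~p & <>~p there: b:F. ✗
b: successors {c}; ~p & <>~p there: c:F. ✗
c: successors {d}; ~p & <>~p there: d:F. ✗
d: successors {e}; ~p & <>~p there: e:T. ✓
e: successors {a}; ~p & <>~p there: a:F. ✗
Satisfying worlds: {d}.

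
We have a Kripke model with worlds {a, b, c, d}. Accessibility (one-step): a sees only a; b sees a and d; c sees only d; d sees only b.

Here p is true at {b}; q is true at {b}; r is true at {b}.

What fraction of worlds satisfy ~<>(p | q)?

3/4

a: <>(p | q) is F. ✓
b: <>(p | q) is F. ✓
c: <>(p | q) is F. ✓
d: <>(p | q) is T. ✗
That's 3 of 4 worlds, so 3/4.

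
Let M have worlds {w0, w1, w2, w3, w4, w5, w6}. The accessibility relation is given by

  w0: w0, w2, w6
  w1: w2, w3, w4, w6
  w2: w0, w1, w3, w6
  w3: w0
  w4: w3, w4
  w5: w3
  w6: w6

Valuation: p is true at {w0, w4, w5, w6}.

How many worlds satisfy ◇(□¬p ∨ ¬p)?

w0: successors {w0, w2, w6}; □¬p ∨ ¬p there: w0:F, w2:T, w6:F. ✓
w1: successors {w2, w3, w4, w6}; □¬p ∨ ¬p there: w2:T, w3:T, w4:F, w6:F. ✓
w2: successors {w0, w1, w3, w6}; □¬p ∨ ¬p there: w0:F, w1:T, w3:T, w6:F. ✓
w3: successors {w0}; □¬p ∨ ¬p there: w0:F. ✗
w4: successors {w3, w4}; □¬p ∨ ¬p there: w3:T, w4:F. ✓
w5: successors {w3}; □¬p ∨ ¬p there: w3:T. ✓
w6: successors {w6}; □¬p ∨ ¬p there: w6:F. ✗
Satisfying worlds: {w0, w1, w2, w4, w5}.

5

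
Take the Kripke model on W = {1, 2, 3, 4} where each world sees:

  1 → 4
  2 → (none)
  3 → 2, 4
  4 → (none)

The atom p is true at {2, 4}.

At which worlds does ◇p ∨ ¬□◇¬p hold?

{1, 3}

1: ◇p is T, ¬□◇¬p is T. ✓
2: ◇p is F, ¬□◇¬p is F. ✗
3: ◇p is T, ¬□◇¬p is T. ✓
4: ◇p is F, ¬□◇¬p is F. ✗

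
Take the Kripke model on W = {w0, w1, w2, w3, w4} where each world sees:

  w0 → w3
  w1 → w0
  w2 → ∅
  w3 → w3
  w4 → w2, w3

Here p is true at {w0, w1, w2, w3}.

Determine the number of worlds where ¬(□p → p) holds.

1

w0: □p → p is T. ✗
w1: □p → p is T. ✗
w2: □p → p is T. ✗
w3: □p → p is T. ✗
w4: □p → p is F. ✓
Satisfying worlds: {w4}.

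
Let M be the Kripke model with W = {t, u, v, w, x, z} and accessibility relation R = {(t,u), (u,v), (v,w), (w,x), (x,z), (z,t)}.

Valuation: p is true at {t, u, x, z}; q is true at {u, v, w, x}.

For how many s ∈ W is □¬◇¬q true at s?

t: successors {u}; ¬◇¬q there: u:T. ✓
u: successors {v}; ¬◇¬q there: v:T. ✓
v: successors {w}; ¬◇¬q there: w:T. ✓
w: successors {x}; ¬◇¬q there: x:F. ✗
x: successors {z}; ¬◇¬q there: z:F. ✗
z: successors {t}; ¬◇¬q there: t:T. ✓
Satisfying worlds: {t, u, v, z}.

4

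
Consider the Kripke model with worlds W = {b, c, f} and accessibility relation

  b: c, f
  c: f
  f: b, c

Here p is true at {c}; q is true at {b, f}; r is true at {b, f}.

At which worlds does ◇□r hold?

{b, f}

b: successors {c, f}; □r there: c:T, f:F. ✓
c: successors {f}; □r there: f:F. ✗
f: successors {b, c}; □r there: b:F, c:T. ✓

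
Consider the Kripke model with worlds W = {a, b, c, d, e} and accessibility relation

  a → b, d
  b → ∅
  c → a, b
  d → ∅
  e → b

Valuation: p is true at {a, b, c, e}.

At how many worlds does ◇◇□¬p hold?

a: successors {b, d}; ◇□¬p there: b:F, d:F. ✗
b: no successors, so ◇◇□¬p fails. ✗
c: successors {a, b}; ◇□¬p there: a:T, b:F. ✓
d: no successors, so ◇◇□¬p fails. ✗
e: successors {b}; ◇□¬p there: b:F. ✗
Satisfying worlds: {c}.

1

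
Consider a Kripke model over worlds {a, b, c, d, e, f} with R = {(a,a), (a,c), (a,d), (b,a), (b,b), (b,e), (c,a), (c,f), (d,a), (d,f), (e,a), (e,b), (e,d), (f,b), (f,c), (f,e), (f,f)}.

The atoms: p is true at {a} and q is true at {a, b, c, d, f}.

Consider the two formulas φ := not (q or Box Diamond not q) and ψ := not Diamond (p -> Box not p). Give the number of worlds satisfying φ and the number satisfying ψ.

1 and 0

For not (q or Box Diamond not q):
a: q or Box Diamond not q is T. ✗
b: q or Box Diamond not q is T. ✗
c: q or Box Diamond not q is T. ✗
d: q or Box Diamond not q is T. ✗
e: q or Box Diamond not q is F. ✓
f: q or Box Diamond not q is T. ✗
— 1 world.
For not Diamond (p -> Box not p):
a: Diamond (p -> Box not p) is T. ✗
b: Diamond (p -> Box not p) is T. ✗
c: Diamond (p -> Box not p) is T. ✗
d: Diamond (p -> Box not p) is T. ✗
e: Diamond (p -> Box not p) is T. ✗
f: Diamond (p -> Box not p) is T. ✗
— 0 worlds.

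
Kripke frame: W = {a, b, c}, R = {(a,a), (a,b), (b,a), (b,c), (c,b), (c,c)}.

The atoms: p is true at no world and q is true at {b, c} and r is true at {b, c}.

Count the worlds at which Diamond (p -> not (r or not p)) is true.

3

a: successors {a, b}; p -> not (r or not p) there: a:T, b:T. ✓
b: successors {a, c}; p -> not (r or not p) there: a:T, c:T. ✓
c: successors {b, c}; p -> not (r or not p) there: b:T, c:T. ✓
Satisfying worlds: {a, b, c}.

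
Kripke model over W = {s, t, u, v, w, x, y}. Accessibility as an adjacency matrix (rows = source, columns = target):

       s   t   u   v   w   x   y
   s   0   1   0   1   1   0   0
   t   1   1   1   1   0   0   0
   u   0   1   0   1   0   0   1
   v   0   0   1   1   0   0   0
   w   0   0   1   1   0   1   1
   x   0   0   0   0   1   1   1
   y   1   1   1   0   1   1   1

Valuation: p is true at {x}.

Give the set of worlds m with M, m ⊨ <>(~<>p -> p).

s: successors {t, v, w}; ~<>p -> p there: t:F, v:F, w:T. ✓
t: successors {s, t, u, v}; ~<>p -> p there: s:F, t:F, u:F, v:F. ✗
u: successors {t, v, y}; ~<>p -> p there: t:F, v:F, y:T. ✓
v: successors {u, v}; ~<>p -> p there: u:F, v:F. ✗
w: successors {u, v, x, y}; ~<>p -> p there: u:F, v:F, x:T, y:T. ✓
x: successors {w, x, y}; ~<>p -> p there: w:T, x:T, y:T. ✓
y: successors {s, t, u, w, x, y}; ~<>p -> p there: s:F, t:F, u:F, w:T, x:T, y:T. ✓

{s, u, w, x, y}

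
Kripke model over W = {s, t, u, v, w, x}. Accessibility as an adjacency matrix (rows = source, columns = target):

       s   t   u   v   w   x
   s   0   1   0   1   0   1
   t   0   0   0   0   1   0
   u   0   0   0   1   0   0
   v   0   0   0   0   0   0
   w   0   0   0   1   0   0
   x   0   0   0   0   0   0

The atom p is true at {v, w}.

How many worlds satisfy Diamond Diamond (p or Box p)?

2

s: successors {t, v, x}; Diamond (p or Box p) there: t:T, v:F, x:F. ✓
t: successors {w}; Diamond (p or Box p) there: w:T. ✓
u: successors {v}; Diamond (p or Box p) there: v:F. ✗
v: no successors, so Diamond Diamond (p or Box p) fails. ✗
w: successors {v}; Diamond (p or Box p) there: v:F. ✗
x: no successors, so Diamond Diamond (p or Box p) fails. ✗
Satisfying worlds: {s, t}.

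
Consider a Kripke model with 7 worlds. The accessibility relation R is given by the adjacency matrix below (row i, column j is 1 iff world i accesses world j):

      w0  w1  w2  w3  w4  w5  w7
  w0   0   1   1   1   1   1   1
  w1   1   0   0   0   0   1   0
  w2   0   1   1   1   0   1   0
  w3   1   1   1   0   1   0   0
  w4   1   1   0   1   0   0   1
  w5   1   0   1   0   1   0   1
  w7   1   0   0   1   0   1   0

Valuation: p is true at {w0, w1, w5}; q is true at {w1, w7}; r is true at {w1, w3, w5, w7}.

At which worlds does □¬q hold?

{w1, w7}

w0: successors {w1, w2, w3, w4, w5, w7}; ¬q there: w1:F, w2:T, w3:T, w4:T, w5:T, w7:F. ✗
w1: successors {w0, w5}; ¬q there: w0:T, w5:T. ✓
w2: successors {w1, w2, w3, w5}; ¬q there: w1:F, w2:T, w3:T, w5:T. ✗
w3: successors {w0, w1, w2, w4}; ¬q there: w0:T, w1:F, w2:T, w4:T. ✗
w4: successors {w0, w1, w3, w7}; ¬q there: w0:T, w1:F, w3:T, w7:F. ✗
w5: successors {w0, w2, w4, w7}; ¬q there: w0:T, w2:T, w4:T, w7:F. ✗
w7: successors {w0, w3, w5}; ¬q there: w0:T, w3:T, w5:T. ✓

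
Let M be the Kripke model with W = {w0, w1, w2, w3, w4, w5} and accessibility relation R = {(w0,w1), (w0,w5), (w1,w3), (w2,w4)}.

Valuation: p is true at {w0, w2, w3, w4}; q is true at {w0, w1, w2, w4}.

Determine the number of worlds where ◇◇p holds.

w0: successors {w1, w5}; ◇p there: w1:T, w5:F. ✓
w1: successors {w3}; ◇p there: w3:F. ✗
w2: successors {w4}; ◇p there: w4:F. ✗
w3: no successors, so ◇◇p fails. ✗
w4: no successors, so ◇◇p fails. ✗
w5: no successors, so ◇◇p fails. ✗
Satisfying worlds: {w0}.

1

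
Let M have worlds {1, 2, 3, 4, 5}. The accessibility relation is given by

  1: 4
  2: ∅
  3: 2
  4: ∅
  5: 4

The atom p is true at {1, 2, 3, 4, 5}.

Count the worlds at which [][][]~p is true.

1: successors {4}; [][]~p there: 4:T. ✓
2: no successors, so [][][]~p holds vacuously. ✓
3: successors {2}; [][]~p there: 2:T. ✓
4: no successors, so [][][]~p holds vacuously. ✓
5: successors {4}; [][]~p there: 4:T. ✓
Satisfying worlds: {1, 2, 3, 4, 5}.

5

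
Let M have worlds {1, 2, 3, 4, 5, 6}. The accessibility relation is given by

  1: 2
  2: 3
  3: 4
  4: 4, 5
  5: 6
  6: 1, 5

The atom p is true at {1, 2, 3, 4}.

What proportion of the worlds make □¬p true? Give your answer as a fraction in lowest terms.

1/6

1: successors {2}; ¬p there: 2:F. ✗
2: successors {3}; ¬p there: 3:F. ✗
3: successors {4}; ¬p there: 4:F. ✗
4: successors {4, 5}; ¬p there: 4:F, 5:T. ✗
5: successors {6}; ¬p there: 6:T. ✓
6: successors {1, 5}; ¬p there: 1:F, 5:T. ✗
That's 1 of 6 worlds, so 1/6.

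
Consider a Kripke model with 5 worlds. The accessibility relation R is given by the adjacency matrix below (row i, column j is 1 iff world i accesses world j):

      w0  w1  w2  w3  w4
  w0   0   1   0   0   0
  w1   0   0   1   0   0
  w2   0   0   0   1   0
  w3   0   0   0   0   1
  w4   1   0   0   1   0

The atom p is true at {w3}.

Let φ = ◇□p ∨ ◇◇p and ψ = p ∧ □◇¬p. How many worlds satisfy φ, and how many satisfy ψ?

For ◇□p ∨ ◇◇p:
w0: ◇□p is F, ◇◇p is F. ✗
w1: ◇□p is T, ◇◇p is T. ✓
w2: ◇□p is F, ◇◇p is F. ✗
w3: ◇□p is F, ◇◇p is T. ✓
w4: ◇□p is F, ◇◇p is F. ✗
— 2 worlds.
For p ∧ □◇¬p:
w0: p is F, □◇¬p is T. ✗
w1: p is F, □◇¬p is F. ✗
w2: p is F, □◇¬p is T. ✗
w3: p is T, □◇¬p is T. ✓
w4: p is F, □◇¬p is T. ✗
— 1 world.

2 and 1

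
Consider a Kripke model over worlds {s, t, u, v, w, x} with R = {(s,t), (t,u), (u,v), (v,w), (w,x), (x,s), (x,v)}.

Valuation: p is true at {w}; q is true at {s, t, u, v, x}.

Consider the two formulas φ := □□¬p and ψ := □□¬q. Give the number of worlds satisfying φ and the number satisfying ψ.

4 and 1

For □□¬p:
s: successors {t}; □¬p there: t:T. ✓
t: successors {u}; □¬p there: u:T. ✓
u: successors {v}; □¬p there: v:F. ✗
v: successors {w}; □¬p there: w:T. ✓
w: successors {x}; □¬p there: x:T. ✓
x: successors {s, v}; □¬p there: s:T, v:F. ✗
— 4 worlds.
For □□¬q:
s: successors {t}; □¬q there: t:F. ✗
t: successors {u}; □¬q there: u:F. ✗
u: successors {v}; □¬q there: v:T. ✓
v: successors {w}; □¬q there: w:F. ✗
w: successors {x}; □¬q there: x:F. ✗
x: successors {s, v}; □¬q there: s:F, v:T. ✗
— 1 world.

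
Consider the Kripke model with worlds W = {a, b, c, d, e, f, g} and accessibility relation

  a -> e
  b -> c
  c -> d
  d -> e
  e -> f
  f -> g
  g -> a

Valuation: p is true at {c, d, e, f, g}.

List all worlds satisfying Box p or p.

{a, b, c, d, e, f, g}

a: Box p is T, p is F. ✓
b: Box p is T, p is F. ✓
c: Box p is T, p is T. ✓
d: Box p is T, p is T. ✓
e: Box p is T, p is T. ✓
f: Box p is T, p is T. ✓
g: Box p is F, p is T. ✓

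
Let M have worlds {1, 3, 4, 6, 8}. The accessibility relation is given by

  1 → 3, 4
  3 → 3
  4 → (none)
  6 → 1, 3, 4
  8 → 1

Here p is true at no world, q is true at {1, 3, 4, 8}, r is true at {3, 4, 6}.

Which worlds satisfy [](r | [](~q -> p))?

{1, 3, 4, 6, 8}

1: successors {3, 4}; r | [](~q -> p) there: 3:T, 4:T. ✓
3: successors {3}; r | [](~q -> p) there: 3:T. ✓
4: no successors, so [](r | [](~q -> p)) holds vacuously. ✓
6: successors {1, 3, 4}; r | [](~q -> p) there: 1:T, 3:T, 4:T. ✓
8: successors {1}; r | [](~q -> p) there: 1:T. ✓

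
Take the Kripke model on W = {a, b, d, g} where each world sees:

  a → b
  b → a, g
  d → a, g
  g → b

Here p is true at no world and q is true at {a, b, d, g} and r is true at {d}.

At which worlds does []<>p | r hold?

a: []<>p is F, r is F. ✗
b: []<>p is F, r is F. ✗
d: []<>p is F, r is T. ✓
g: []<>p is F, r is F. ✗

{d}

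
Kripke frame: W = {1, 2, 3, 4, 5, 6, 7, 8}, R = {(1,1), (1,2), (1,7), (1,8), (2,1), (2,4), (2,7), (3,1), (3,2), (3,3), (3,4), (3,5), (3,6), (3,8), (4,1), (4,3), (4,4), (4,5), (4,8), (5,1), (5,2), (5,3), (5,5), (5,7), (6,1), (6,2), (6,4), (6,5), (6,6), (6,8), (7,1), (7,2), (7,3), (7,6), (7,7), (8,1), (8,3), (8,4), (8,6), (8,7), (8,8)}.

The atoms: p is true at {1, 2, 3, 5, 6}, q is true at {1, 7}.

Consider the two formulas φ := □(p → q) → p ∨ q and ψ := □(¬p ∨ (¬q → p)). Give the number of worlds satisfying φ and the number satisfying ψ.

For □(p → q) → p ∨ q:
1: □(p → q) is F, p ∨ q is T. ✓
2: □(p → q) is T, p ∨ q is T. ✓
3: □(p → q) is F, p ∨ q is T. ✓
4: □(p → q) is F, p ∨ q is F. ✓
5: □(p → q) is F, p ∨ q is T. ✓
6: □(p → q) is F, p ∨ q is T. ✓
7: □(p → q) is F, p ∨ q is T. ✓
8: □(p → q) is F, p ∨ q is F. ✓
— 8 worlds.
For □(¬p ∨ (¬q → p)):
1: successors {1, 2, 7, 8}; ¬p ∨ (¬q → p) there: 1:T, 2:T, 7:T, 8:T. ✓
2: successors {1, 4, 7}; ¬p ∨ (¬q → p) there: 1:T, 4:T, 7:T. ✓
3: successors {1, 2, 3, 4, 5, 6, 8}; ¬p ∨ (¬q → p) there: 1:T, 2:T, 3:T, 4:T, 5:T, 6:T, 8:T. ✓
4: successors {1, 3, 4, 5, 8}; ¬p ∨ (¬q → p) there: 1:T, 3:T, 4:T, 5:T, 8:T. ✓
5: successors {1, 2, 3, 5, 7}; ¬p ∨ (¬q → p) there: 1:T, 2:T, 3:T, 5:T, 7:T. ✓
6: successors {1, 2, 4, 5, 6, 8}; ¬p ∨ (¬q → p) there: 1:T, 2:T, 4:T, 5:T, 6:T, 8:T. ✓
7: successors {1, 2, 3, 6, 7}; ¬p ∨ (¬q → p) there: 1:T, 2:T, 3:T, 6:T, 7:T. ✓
8: successors {1, 3, 4, 6, 7, 8}; ¬p ∨ (¬q → p) there: 1:T, 3:T, 4:T, 6:T, 7:T, 8:T. ✓
— 8 worlds.

8 and 8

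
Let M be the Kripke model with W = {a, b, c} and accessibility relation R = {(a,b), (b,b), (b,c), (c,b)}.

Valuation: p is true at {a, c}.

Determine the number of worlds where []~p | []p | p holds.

a: []~p is T, []p | p is T. ✓
b: []~p is F, []p | p is F. ✗
c: []~p is T, []p | p is T. ✓
Satisfying worlds: {a, c}.

2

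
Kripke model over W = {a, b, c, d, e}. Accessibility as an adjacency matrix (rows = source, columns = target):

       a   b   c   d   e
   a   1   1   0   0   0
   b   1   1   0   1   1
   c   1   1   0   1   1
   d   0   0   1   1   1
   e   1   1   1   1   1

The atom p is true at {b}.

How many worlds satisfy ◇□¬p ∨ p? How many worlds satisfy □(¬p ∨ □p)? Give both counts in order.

For ◇□¬p ∨ p:
a: ◇□¬p is F, p is F. ✗
b: ◇□¬p is T, p is T. ✓
c: ◇□¬p is T, p is F. ✓
d: ◇□¬p is T, p is F. ✓
e: ◇□¬p is T, p is F. ✓
— 4 worlds.
For □(¬p ∨ □p):
a: successors {a, b}; ¬p ∨ □p there: a:T, b:F. ✗
b: successors {a, b, d, e}; ¬p ∨ □p there: a:T, b:F, d:T, e:T. ✗
c: successors {a, b, d, e}; ¬p ∨ □p there: a:T, b:F, d:T, e:T. ✗
d: successors {c, d, e}; ¬p ∨ □p there: c:T, d:T, e:T. ✓
e: successors {a, b, c, d, e}; ¬p ∨ □p there: a:T, b:F, c:T, d:T, e:T. ✗
— 1 world.

4 and 1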